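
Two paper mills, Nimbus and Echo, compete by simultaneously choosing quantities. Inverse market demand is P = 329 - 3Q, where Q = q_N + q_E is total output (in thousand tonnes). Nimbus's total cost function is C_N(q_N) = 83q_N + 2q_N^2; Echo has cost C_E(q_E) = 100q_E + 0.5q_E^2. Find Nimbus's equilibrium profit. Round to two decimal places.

Nimbus's profit: π_N = (329 - 3Q)q_N - (83q_N + 2q_N²). Setting ∂π_N/∂q_N = 0: 246 - 10q_N - 3(q_E) = 0.
Echo's first-order condition: 229 - 7q_E - 3(q_N) = 0.
Rearranging gives the reaction functions q_N = (246 - 3q_E)/10 and q_E = (229 - 3q_N)/7.
Substituting one into the other gives q_N = 1035/61 and q_E = 1552/61.
Price P = 329 - 3·42.4098 = 201.7705.
Nimbus's profit: 201.7705·(1035/61) - 83·(1035/61) - 2(1035/61)² = 1439.4316.

1439.43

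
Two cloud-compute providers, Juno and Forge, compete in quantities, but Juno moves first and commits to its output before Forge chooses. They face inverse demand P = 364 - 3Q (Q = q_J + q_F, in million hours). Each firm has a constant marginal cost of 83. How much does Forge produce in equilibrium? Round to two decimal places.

The follower Forge best-responds to any q_J: π_F = (364 - 3Q)q_F - 83q_F.
Follower FOC: 281 - 3q_J - 6q_F = 0, so q_F(q_J) = (281 - 3q_J)/6.
The leader anticipates this reaction. Substituting into P = 364 - 3Q gives P = 447/2 - (3/2)q_J, so π_J = (447/2 - (3/2)q_J)q_J - 83q_J.
The leader's first-order condition 281/2 - 3q_J = 0 yields q_J = 281/6.
Then q_F = (281 - 3·(281/6))/6 = 281/12.

23.42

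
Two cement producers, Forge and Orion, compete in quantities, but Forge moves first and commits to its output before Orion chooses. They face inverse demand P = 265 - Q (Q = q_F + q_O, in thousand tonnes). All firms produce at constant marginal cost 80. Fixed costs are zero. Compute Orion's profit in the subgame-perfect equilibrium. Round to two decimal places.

2139.06

Solve by backward induction. Given q_F, the follower Orion maximises π_O = (265 - q_F - q_O)q_O - 80q_O.
Follower FOC: 185 - q_F - 2q_O = 0, so q_O(q_F) = (185 - q_F)/2.
The leader anticipates this reaction. Substituting into P = 265 - Q gives P = 345/2 - (1/2)q_F, so π_F = (345/2 - (1/2)q_F)q_F - 80q_F.
The leader's first-order condition 185/2 - q_F = 0 yields q_F = 185/2.
Then q_O = (185 - 185/2)/2 = 185/4.
Price P = 265 - 555/4 = 505/4.
Orion's profit: (505/4 - 80)·(185/4) = 2139.0625.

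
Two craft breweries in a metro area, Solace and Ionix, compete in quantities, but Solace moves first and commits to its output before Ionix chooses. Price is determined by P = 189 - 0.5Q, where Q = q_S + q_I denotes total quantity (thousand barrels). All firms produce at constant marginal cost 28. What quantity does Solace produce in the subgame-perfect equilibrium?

161

Solve by backward induction. Given q_S, the follower Ionix maximises π_I = (189 - (1/2)q_S - (1/2)q_I)q_I - 28q_I.
Follower FOC: 161 - (1/2)q_S - q_I = 0, so q_I(q_S) = (161 - (1/2)q_S).
The leader anticipates this reaction. Substituting into P = 189 - 0.5Q gives P = 217/2 - (1/4)q_S, so π_S = (217/2 - (1/4)q_S)q_S - 28q_S.
Leader FOC: 161/2 - (1/2)q_S = 0, so q_S = 161.
Then q_I = (161 - (1/2)·161) = 161/2.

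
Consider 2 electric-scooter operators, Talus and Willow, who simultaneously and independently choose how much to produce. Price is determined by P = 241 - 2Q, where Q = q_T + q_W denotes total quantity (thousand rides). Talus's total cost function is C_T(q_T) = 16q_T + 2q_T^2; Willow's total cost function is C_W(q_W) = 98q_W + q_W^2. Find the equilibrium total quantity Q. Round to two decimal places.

39.95

Talus's profit: π_T = (241 - 2Q)q_T - (16q_T + 2q_T²). Setting ∂π_T/∂q_T = 0: 225 - 8q_T - 2(q_W) = 0.
Willow's profit: π_W = (241 - 2Q)q_W - (98q_W + q_W²). Setting ∂π_W/∂q_W = 0: 143 - 6q_W - 2(q_T) = 0.
Best responses: q_T = (225 - 2q_W)/8, q_W = (143 - 2q_T)/6.
Substituting one into the other gives q_T = 266/11 and q_W = 347/22.
Total output Q = 266/11 + 347/22 = 879/22.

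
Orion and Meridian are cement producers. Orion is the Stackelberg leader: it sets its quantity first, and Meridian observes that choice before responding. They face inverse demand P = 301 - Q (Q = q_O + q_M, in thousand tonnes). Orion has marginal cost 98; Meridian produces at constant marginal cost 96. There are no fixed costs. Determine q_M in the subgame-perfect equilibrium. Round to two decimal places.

The follower Meridian best-responds to any q_O: π_M = (301 - Q)q_M - 96q_M.
Setting the follower's marginal profit to zero, 205 - q_O - 2q_M = 0, i.e. q_M = (205 - q_O)/2.
The leader anticipates this reaction. Substituting into P = 301 - Q gives P = 397/2 - (1/2)q_O, so π_O = (397/2 - (1/2)q_O)q_O - 98q_O.
Maximising: ∂π_O/∂q_O = 201/2 - q_O = 0, giving q_O = 201/2.
Then q_M = (205 - 201/2)/2 = 209/4.

52.25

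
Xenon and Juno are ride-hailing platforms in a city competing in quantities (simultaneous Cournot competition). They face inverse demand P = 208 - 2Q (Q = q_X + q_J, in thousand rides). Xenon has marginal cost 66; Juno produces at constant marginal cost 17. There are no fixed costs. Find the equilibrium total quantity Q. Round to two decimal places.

55.50

Xenon's profit: π_X = (208 - 2Q)q_X - (66q_X). Setting ∂π_X/∂q_X = 0: 142 - 4q_X - 2(q_J) = 0.
Juno's profit: π_J = (208 - 2Q)q_J - (17q_J). Setting ∂π_J/∂q_J = 0: 191 - 4q_J - 2(q_X) = 0.
So q_X = (142 - 2q_J)/4 and q_J = (191 - 2q_X)/4.
Solving the pair: q_X = 31/2, q_J = 40.
Total output Q = 31/2 + 40 = 111/2.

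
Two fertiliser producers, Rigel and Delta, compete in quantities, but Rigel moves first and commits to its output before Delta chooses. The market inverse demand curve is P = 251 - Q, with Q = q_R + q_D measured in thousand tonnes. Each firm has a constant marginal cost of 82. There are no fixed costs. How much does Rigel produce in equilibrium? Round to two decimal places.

84.50

Solve by backward induction. Given q_R, the follower Delta maximises π_D = (251 - q_R - q_D)q_D - 82q_D.
Follower FOC: 169 - q_R - 2q_D = 0, so q_D(q_R) = (169 - q_R)/2.
Rigel substitutes q_D(q_R) into its own profit: π_R = q_R(251 - q_R - (169 - q_R)/2) - 82q_R = (333/2 - (1/2)q_R)q_R - 82q_R.
The leader's first-order condition 169/2 - q_R = 0 yields q_R = 169/2.
Then q_D = (169 - 169/2)/2 = 169/4.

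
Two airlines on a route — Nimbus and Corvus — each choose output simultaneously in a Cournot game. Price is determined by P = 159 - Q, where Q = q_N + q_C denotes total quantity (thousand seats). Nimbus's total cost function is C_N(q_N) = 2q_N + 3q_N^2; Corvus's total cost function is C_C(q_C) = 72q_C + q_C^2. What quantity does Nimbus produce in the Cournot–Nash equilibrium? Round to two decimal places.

Nimbus's profit: π_N = (159 - Q)q_N - (2q_N + 3q_N²). Setting ∂π_N/∂q_N = 0: 157 - 8q_N - (q_C) = 0.
Corvus's first-order condition: 87 - 4q_C - (q_N) = 0.
So q_N = (157 - q_C)/8 and q_C = (87 - q_N)/4.
Solving the pair: q_N = 541/31, q_C = 539/31.

17.45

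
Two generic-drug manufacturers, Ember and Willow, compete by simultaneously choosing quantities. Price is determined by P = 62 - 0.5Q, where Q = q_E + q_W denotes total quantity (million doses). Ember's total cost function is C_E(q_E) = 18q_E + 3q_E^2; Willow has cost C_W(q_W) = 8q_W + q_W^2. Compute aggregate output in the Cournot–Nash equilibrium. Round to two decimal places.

22.22

Ember's profit: π_E = (62 - 0.5Q)q_E - (18q_E + 3q_E²). Setting ∂π_E/∂q_E = 0: 44 - 7q_E - (1/2)(q_W) = 0.
Willow's first-order condition: 54 - 3q_W - (1/2)(q_E) = 0.
So q_E = (44 - (1/2)q_W)/7 and q_W = (54 - (1/2)q_E)/3.
Substituting one into the other gives q_E = 420/83 and q_W = 1424/83.
Total output Q = 420/83 + 1424/83 = 1844/83.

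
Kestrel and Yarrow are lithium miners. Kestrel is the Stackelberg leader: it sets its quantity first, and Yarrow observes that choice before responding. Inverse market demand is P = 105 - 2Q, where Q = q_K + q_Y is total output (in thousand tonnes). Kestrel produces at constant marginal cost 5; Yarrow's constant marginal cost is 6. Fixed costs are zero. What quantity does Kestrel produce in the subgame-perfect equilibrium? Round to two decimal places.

Solve by backward induction. Given q_K, the follower Yarrow maximises π_Y = (105 - 2q_K - 2q_Y)q_Y - 6q_Y.
Follower FOC: 99 - 2q_K - 4q_Y = 0, so q_Y(q_K) = (99 - 2q_K)/4.
The leader anticipates this reaction. Substituting into P = 105 - 2Q gives P = 111/2 - q_K, so π_K = (111/2 - q_K)q_K - 5q_K.
The leader's first-order condition 101/2 - 2q_K = 0 yields q_K = 101/4.
Then q_Y = (99 - 2·(101/4))/4 = 97/8.

25.25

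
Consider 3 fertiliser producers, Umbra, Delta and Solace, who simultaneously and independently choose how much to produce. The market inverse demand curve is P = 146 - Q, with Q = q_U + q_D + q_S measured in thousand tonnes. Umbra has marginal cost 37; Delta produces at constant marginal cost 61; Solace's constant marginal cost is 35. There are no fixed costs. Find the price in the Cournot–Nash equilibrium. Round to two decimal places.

Umbra's profit: π_U = (146 - Q)q_U - (37q_U). Setting ∂π_U/∂q_U = 0: 109 - 2q_U - (q_D + q_S) = 0.
Delta's profit: π_D = (146 - Q)q_D - (61q_D). Setting ∂π_D/∂q_D = 0: 85 - 2q_D - (q_U + q_S) = 0.
Solace's first-order condition: 111 - 2q_S - (q_U + q_D) = 0.
Adding the 3 conditions: 305 − 2Q − 2Q = 0, i.e. Q = 305/4.
Back-substituting: q_U = (109 − 305/4) = 131/4, q_D = (85 − 305/4) = 35/4, q_S = (111 − 305/4) = 139/4.
Total output Q = 305/4, so price P = 146 - 305/4 = 279/4.

69.75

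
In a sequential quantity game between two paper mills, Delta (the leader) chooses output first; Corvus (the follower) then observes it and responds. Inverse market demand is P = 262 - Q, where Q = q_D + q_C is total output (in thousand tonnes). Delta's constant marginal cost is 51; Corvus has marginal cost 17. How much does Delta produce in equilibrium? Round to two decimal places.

Solve by backward induction. Given q_D, the follower Corvus maximises π_C = (262 - q_D - q_C)q_C - 17q_C.
Follower FOC: 245 - q_D - 2q_C = 0, so q_C(q_D) = (245 - q_D)/2.
The leader anticipates this reaction. Substituting into P = 262 - Q gives P = 279/2 - (1/2)q_D, so π_D = (279/2 - (1/2)q_D)q_D - 51q_D.
The leader's first-order condition 177/2 - q_D = 0 yields q_D = 177/2.
Then q_C = (245 - 177/2)/2 = 313/4.

88.50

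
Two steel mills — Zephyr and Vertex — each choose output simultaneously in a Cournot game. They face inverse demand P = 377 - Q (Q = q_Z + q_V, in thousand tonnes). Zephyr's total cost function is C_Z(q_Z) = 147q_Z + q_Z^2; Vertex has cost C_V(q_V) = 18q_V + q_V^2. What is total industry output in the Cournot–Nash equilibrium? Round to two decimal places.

Zephyr's profit: π_Z = (377 - Q)q_Z - (147q_Z + q_Z²). Setting ∂π_Z/∂q_Z = 0: 230 - 4q_Z - (q_V) = 0.
Vertex's profit: π_V = (377 - Q)q_V - (18q_V + q_V²). Setting ∂π_V/∂q_V = 0: 359 - 4q_V - (q_Z) = 0.
So q_Z = (230 - q_V)/4 and q_V = (359 - q_Z)/4.
Solving the pair: q_Z = 187/5, q_V = 402/5.
Total output Q = 187/5 + 402/5 = 589/5.

117.80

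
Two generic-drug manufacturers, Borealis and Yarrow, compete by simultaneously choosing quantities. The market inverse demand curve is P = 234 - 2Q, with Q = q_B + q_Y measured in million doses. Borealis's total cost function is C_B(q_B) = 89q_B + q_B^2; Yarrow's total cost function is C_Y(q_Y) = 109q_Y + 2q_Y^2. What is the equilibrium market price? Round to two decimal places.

171.73

Borealis's profit: π_B = (234 - 2Q)q_B - (89q_B + q_B²). Setting ∂π_B/∂q_B = 0: 145 - 6q_B - 2(q_Y) = 0.
Yarrow's first-order condition: 125 - 8q_Y - 2(q_B) = 0.
Rearranging gives the reaction functions q_B = (145 - 2q_Y)/6 and q_Y = (125 - 2q_B)/8.
Substituting one into the other gives q_B = 455/22 and q_Y = 115/11.
Total output Q = 685/22, so price P = 234 - 2·(685/22) = 1889/11.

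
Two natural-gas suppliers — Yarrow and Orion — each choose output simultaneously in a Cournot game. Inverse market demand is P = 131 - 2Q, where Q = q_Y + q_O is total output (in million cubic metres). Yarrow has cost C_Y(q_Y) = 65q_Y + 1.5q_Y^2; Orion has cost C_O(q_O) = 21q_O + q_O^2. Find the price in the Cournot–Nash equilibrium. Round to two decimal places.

88.16

Yarrow's profit: π_Y = (131 - 2Q)q_Y - (65q_Y + (3/2)q_Y²). Setting ∂π_Y/∂q_Y = 0: 66 - 7q_Y - 2(q_O) = 0.
Orion's profit: π_O = (131 - 2Q)q_O - (21q_O + q_O²). Setting ∂π_O/∂q_O = 0: 110 - 6q_O - 2(q_Y) = 0.
Rearranging gives the reaction functions q_Y = (66 - 2q_O)/7 and q_O = (110 - 2q_Y)/6.
Substituting one into the other gives q_Y = 88/19 and q_O = 319/19.
Total output Q = 407/19, so price P = 131 - 2·(407/19) = 1675/19.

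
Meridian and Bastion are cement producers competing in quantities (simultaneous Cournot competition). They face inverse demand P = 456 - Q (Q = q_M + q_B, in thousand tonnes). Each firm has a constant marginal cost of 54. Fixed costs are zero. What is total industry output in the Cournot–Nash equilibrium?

268

Each firm earns π_i = (456 - Q)q_i - 54q_i.
First-order condition (treating rivals' output as given): 402 - 2q_i - q_j = 0.
By symmetry each firm produces the same amount; substituting q_j = q_i yields q_i = 402/3 = 134.
Total output Q = 134 + 134 = 268.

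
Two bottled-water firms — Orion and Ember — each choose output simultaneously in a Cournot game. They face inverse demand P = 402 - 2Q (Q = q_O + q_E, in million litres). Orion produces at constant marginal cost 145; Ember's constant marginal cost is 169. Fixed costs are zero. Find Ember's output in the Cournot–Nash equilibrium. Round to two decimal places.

34.83

Orion's profit: π_O = (402 - 2Q)q_O - (145q_O). Setting ∂π_O/∂q_O = 0: 257 - 4q_O - 2(q_E) = 0.
Ember's profit: π_E = (402 - 2Q)q_E - (169q_E). Setting ∂π_E/∂q_E = 0: 233 - 4q_E - 2(q_O) = 0.
So q_O = (257 - 2q_E)/4 and q_E = (233 - 2q_O)/4.
Substituting one into the other gives q_O = 281/6 and q_E = 209/6.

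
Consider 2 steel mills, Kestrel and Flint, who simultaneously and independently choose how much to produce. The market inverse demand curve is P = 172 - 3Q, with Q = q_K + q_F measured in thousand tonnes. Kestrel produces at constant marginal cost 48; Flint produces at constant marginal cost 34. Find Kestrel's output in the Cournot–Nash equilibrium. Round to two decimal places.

12.22

Kestrel's profit: π_K = (172 - 3Q)q_K - (48q_K). Setting ∂π_K/∂q_K = 0: 124 - 6q_K - 3(q_F) = 0.
Flint's profit: π_F = (172 - 3Q)q_F - (34q_F). Setting ∂π_F/∂q_F = 0: 138 - 6q_F - 3(q_K) = 0.
Rearranging gives the reaction functions q_K = (124 - 3q_F)/6 and q_F = (138 - 3q_K)/6.
Substituting one into the other gives q_K = 110/9 and q_F = 152/9.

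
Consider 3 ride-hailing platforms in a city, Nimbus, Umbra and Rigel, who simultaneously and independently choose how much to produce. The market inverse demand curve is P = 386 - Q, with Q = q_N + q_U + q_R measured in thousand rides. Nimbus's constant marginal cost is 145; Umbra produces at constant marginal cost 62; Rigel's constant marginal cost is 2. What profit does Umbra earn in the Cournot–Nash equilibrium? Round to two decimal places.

Nimbus's profit: π_N = (386 - Q)q_N - (145q_N). Setting ∂π_N/∂q_N = 0: 241 - 2q_N - (q_U + q_R) = 0.
Umbra's first-order condition: 324 - 2q_U - (q_N + q_R) = 0.
Rigel's first-order condition: 384 - 2q_R - (q_N + q_U) = 0.
Summing all 3 equations gives 949 − 4Q = 0, hence Q = 949/4.
Back-substituting: q_N = (241 − 949/4) = 15/4, q_U = (324 − 949/4) = 347/4, q_R = (384 − 949/4) = 587/4.
Price P = 386 - 949/4 = 595/4.
Umbra's profit: (595/4 - 62)·(347/4) = 7525.5625.

7525.56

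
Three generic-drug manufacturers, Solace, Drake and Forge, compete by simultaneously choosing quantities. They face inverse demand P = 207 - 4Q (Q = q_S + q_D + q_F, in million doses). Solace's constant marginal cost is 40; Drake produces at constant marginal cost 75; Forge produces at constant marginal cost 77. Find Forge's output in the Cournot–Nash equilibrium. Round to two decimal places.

5.69

Solace's profit: π_S = (207 - 4Q)q_S - (40q_S). Setting ∂π_S/∂q_S = 0: 167 - 8q_S - 4(q_D + q_F) = 0.
Drake's profit: π_D = (207 - 4Q)q_D - (75q_D). Setting ∂π_D/∂q_D = 0: 132 - 8q_D - 4(q_S + q_F) = 0.
Forge's profit: π_F = (207 - 4Q)q_F - (77q_F). Setting ∂π_F/∂q_F = 0: 130 - 8q_F - 4(q_S + q_D) = 0.
Adding the 3 conditions: 429 − 8Q − 8Q = 0, i.e. Q = 429/16.
Back-substituting: q_S = (167 − 429/4)/4 = 239/16, q_D = (132 − 429/4)/4 = 99/16, q_F = (130 − 429/4)/4 = 91/16.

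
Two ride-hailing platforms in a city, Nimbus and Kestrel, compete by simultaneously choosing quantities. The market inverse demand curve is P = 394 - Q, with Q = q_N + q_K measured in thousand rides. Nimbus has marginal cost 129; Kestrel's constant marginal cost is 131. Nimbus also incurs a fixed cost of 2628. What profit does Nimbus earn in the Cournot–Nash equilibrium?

5293

Nimbus's profit: π_N = (394 - Q)q_N - (129q_N). Setting ∂π_N/∂q_N = 0: 265 - 2q_N - (q_K) = 0.
Kestrel's profit: π_K = (394 - Q)q_K - (131q_K). Setting ∂π_K/∂q_K = 0: 263 - 2q_K - (q_N) = 0.
So q_N = (265 - q_K)/2 and q_K = (263 - q_N)/2.
Substituting one into the other gives q_N = 89 and q_K = 87.
Price P = 394 - 176 = 218.
Nimbus's profit: (218 - 129)·89 - 2628 = 5293.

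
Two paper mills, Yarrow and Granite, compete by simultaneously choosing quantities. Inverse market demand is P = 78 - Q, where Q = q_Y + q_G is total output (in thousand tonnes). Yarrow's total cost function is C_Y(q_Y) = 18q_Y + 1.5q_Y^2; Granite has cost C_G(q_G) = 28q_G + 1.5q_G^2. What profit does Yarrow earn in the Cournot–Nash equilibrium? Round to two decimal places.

271.27

Yarrow's profit: π_Y = (78 - Q)q_Y - (18q_Y + (3/2)q_Y²). Setting ∂π_Y/∂q_Y = 0: 60 - 5q_Y - (q_G) = 0.
Granite's profit: π_G = (78 - Q)q_G - (28q_G + (3/2)q_G²). Setting ∂π_G/∂q_G = 0: 50 - 5q_G - (q_Y) = 0.
Rearranging gives the reaction functions q_Y = (60 - q_G)/5 and q_G = (50 - q_Y)/5.
Solving the pair: q_Y = 125/12, q_G = 95/12.
Price P = 78 - 55/3 = 179/3.
Yarrow's profit: (179/3)·(125/12) - 18·(125/12) - (3/2)(125/12)² = 271.2674.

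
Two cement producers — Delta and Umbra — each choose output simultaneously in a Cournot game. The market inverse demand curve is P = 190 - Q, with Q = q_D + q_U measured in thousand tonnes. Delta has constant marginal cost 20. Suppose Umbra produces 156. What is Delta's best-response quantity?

With the rival's output fixed at 156, Delta's profit is π_D = (190 - 156 - q_D)q_D - (20q_D) = (34 - q_D)q_D - (20q_D).
∂π_D/∂q_D = 14 - 2q_D = 0, so q_D = 7.

7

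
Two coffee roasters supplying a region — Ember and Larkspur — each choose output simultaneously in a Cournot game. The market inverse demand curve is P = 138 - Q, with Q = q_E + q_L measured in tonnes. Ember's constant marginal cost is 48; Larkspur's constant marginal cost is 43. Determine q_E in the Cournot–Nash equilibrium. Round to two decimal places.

28.33

Ember's profit: π_E = (138 - Q)q_E - (48q_E). Setting ∂π_E/∂q_E = 0: 90 - 2q_E - (q_L) = 0.
Larkspur's first-order condition: 95 - 2q_L - (q_E) = 0.
Best responses: q_E = (90 - q_L)/2, q_L = (95 - q_E)/2.
Substituting one into the other gives q_E = 85/3 and q_L = 100/3.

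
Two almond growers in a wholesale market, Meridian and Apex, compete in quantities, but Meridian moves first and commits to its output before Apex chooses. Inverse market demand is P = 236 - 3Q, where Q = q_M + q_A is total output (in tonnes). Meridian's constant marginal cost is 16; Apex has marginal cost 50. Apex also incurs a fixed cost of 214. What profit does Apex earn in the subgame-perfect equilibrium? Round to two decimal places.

76.08

Solve by backward induction. Given q_M, the follower Apex maximises π_A = (236 - 3q_M - 3q_A)q_A - 50q_A.
Setting the follower's marginal profit to zero, 186 - 3q_M - 6q_A = 0, i.e. q_A = (186 - 3q_M)/6.
The leader anticipates this reaction. Substituting into P = 236 - 3Q gives P = 143 - (3/2)q_M, so π_M = (143 - (3/2)q_M)q_M - 16q_M.
Maximising: ∂π_M/∂q_M = 127 - 3q_M = 0, giving q_M = 127/3.
Then q_A = (186 - 3·(127/3))/6 = 59/6.
Price P = 236 - 3·(313/6) = 159/2.
Apex's profit: (159/2 - 50)·(59/6) - 214 = 913/12.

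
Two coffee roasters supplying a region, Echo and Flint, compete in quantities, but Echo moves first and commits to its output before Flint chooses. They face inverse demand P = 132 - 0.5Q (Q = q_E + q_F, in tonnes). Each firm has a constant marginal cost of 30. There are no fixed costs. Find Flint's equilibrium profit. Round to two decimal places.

1300.50

The follower Flint best-responds to any q_E: π_F = (132 - 0.5Q)q_F - 30q_F.
Setting the follower's marginal profit to zero, 102 - (1/2)q_E - q_F = 0, i.e. q_F = (102 - (1/2)q_E).
The leader anticipates this reaction. Substituting into P = 132 - 0.5Q gives P = 81 - (1/4)q_E, so π_E = (81 - (1/4)q_E)q_E - 30q_E.
The leader's first-order condition 51 - (1/2)q_E = 0 yields q_E = 102.
Then q_F = (102 - (1/2)·102) = 51.
Price P = 132 - (1/2)·153 = 111/2.
Flint's profit: (111/2 - 30)·51 = 1300.5000.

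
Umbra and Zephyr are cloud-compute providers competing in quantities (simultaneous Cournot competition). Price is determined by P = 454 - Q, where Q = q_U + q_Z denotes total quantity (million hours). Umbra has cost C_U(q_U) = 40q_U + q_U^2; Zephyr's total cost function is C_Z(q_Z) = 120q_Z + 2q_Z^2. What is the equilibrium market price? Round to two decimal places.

320.43

Umbra's profit: π_U = (454 - Q)q_U - (40q_U + q_U²). Setting ∂π_U/∂q_U = 0: 414 - 4q_U - (q_Z) = 0.
Zephyr's profit: π_Z = (454 - Q)q_Z - (120q_Z + 2q_Z²). Setting ∂π_Z/∂q_Z = 0: 334 - 6q_Z - (q_U) = 0.
Best responses: q_U = (414 - q_Z)/4, q_Z = (334 - q_U)/6.
Substituting one into the other gives q_U = 93.4783 and q_Z = 922/23.
Total output Q = 133.5652, so price P = 454 - 133.5652 = 320.4348.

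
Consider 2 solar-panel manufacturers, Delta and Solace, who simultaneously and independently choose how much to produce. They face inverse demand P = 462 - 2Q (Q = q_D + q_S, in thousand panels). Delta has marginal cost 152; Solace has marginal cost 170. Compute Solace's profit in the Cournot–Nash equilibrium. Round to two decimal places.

4170.89

Delta's profit: π_D = (462 - 2Q)q_D - (152q_D). Setting ∂π_D/∂q_D = 0: 310 - 4q_D - 2(q_S) = 0.
Solace's first-order condition: 292 - 4q_S - 2(q_D) = 0.
Rearranging gives the reaction functions q_D = (310 - 2q_S)/4 and q_S = (292 - 2q_D)/4.
Solving the pair: q_D = 164/3, q_S = 137/3.
Price P = 462 - 2·(301/3) = 784/3.
Solace's profit: (784/3 - 170)·(137/3) = 4170.8889.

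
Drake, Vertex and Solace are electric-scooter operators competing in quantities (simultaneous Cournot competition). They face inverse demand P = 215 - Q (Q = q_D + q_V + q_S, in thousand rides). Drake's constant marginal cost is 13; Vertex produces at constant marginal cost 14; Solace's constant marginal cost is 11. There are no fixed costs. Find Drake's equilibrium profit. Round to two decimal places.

2525.06

Drake's profit: π_D = (215 - Q)q_D - (13q_D). Setting ∂π_D/∂q_D = 0: 202 - 2q_D - (q_V + q_S) = 0.
Vertex's first-order condition: 201 - 2q_V - (q_D + q_S) = 0.
Solace's profit: π_S = (215 - Q)q_S - (11q_S). Setting ∂π_S/∂q_S = 0: 204 - 2q_S - (q_D + q_V) = 0.
Adding the 3 conditions: 607 − 2Q − 2Q = 0, i.e. Q = 607/4.
Back-substituting: q_D = (202 − 607/4) = 201/4, q_V = (201 − 607/4) = 197/4, q_S = (204 − 607/4) = 209/4.
Price P = 215 - 607/4 = 253/4.
Drake's profit: (253/4 - 13)·(201/4) = 2525.0625.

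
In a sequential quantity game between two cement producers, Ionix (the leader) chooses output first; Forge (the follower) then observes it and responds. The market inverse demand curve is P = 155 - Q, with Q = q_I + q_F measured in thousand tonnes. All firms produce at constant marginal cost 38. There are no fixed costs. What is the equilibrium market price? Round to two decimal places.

The follower Forge best-responds to any q_I: π_F = (155 - Q)q_F - 38q_F.
Follower FOC: 117 - q_I - 2q_F = 0, so q_F(q_I) = (117 - q_I)/2.
Ionix substitutes q_F(q_I) into its own profit: π_I = q_I(155 - q_I - (117 - q_I)/2) - 38q_I = (193/2 - (1/2)q_I)q_I - 38q_I.
The leader's first-order condition 117/2 - q_I = 0 yields q_I = 117/2.
Then q_F = (117 - 117/2)/2 = 117/4.
Total output Q = 351/4, so price P = 155 - 351/4 = 269/4.

67.25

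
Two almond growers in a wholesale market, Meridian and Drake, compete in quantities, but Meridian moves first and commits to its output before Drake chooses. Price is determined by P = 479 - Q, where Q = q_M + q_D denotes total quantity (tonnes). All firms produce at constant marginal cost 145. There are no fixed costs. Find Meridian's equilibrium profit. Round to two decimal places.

13944.50

The follower Drake best-responds to any q_M: π_D = (479 - Q)q_D - 145q_D.
∂π_D/∂q_D = 334 - q_M - 2q_D = 0 gives the reaction function q_D = (334 - q_M)/2.
Meridian substitutes q_D(q_M) into its own profit: π_M = q_M(479 - q_M - (334 - q_M)/2) - 145q_M = (312 - (1/2)q_M)q_M - 145q_M.
Leader FOC: 167 - q_M = 0, so q_M = 167.
Then q_D = (334 - 167)/2 = 167/2.
Price P = 479 - 501/2 = 457/2.
Meridian's profit: (457/2 - 145)·167 = 13944.5000.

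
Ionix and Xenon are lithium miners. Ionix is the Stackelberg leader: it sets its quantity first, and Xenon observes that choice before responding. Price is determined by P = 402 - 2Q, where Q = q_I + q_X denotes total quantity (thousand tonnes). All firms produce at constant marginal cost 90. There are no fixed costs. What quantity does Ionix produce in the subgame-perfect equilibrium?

The follower Xenon best-responds to any q_I: π_X = (402 - 2Q)q_X - 90q_X.
Follower FOC: 312 - 2q_I - 4q_X = 0, so q_X(q_I) = (312 - 2q_I)/4.
The leader anticipates this reaction. Substituting into P = 402 - 2Q gives P = 246 - q_I, so π_I = (246 - q_I)q_I - 90q_I.
Maximising: ∂π_I/∂q_I = 156 - 2q_I = 0, giving q_I = 78.
Then q_X = (312 - 2·78)/4 = 39.

78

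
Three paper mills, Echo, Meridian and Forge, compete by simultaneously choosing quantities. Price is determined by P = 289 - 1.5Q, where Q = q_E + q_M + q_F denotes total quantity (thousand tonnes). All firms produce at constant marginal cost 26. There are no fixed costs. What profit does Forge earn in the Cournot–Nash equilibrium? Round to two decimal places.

2882.04

Each firm earns π_i = (289 - 1.5Q)q_i - 26q_i.
First-order condition (treating rivals' output as given): 263 - 3q_i - (3/2)·Σ_{j≠i} q_j = 0.
With identical firms every q_j equals q_i, so Σ_{j≠i} q_j = 2q_i and 263 = 6q_i, giving q_i = 263/6.
Price P = 289 - (3/2)·(263/2) = 367/4.
Forge's profit: (367/4 - 26)·(263/6) = 2882.0417.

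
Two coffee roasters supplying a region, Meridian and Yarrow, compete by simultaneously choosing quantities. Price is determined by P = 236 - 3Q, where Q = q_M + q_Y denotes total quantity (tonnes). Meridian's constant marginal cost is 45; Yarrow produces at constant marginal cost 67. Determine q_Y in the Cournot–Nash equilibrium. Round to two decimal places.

16.33

Meridian's profit: π_M = (236 - 3Q)q_M - (45q_M). Setting ∂π_M/∂q_M = 0: 191 - 6q_M - 3(q_Y) = 0.
Yarrow's profit: π_Y = (236 - 3Q)q_Y - (67q_Y). Setting ∂π_Y/∂q_Y = 0: 169 - 6q_Y - 3(q_M) = 0.
Best responses: q_M = (191 - 3q_Y)/6, q_Y = (169 - 3q_M)/6.
Solving the pair: q_M = 71/3, q_Y = 49/3.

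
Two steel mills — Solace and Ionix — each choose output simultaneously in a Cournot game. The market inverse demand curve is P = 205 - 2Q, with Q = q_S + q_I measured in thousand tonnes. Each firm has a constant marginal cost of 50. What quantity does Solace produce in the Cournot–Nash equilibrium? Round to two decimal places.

25.83

A representative firm's profit is π_i = q_i(205 - 2Q) - 50q_i.
Setting ∂π_i/∂q_i = 0 with rivals' quantities fixed: 155 - 4q_i - 2q_j = 0.
With identical firms every q_j equals q_i, so q_j = q_i and 155 = 6q_i, giving q_i = 155/6.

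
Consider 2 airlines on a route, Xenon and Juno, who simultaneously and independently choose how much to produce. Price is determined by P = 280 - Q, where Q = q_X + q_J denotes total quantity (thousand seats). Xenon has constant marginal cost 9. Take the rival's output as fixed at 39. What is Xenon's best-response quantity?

116

With the rival's output fixed at 39, Xenon's profit is π_X = (280 - 39 - q_X)q_X - (9q_X) = (241 - q_X)q_X - (9q_X).
∂π_X/∂q_X = 232 - 2q_X = 0, so q_X = 116.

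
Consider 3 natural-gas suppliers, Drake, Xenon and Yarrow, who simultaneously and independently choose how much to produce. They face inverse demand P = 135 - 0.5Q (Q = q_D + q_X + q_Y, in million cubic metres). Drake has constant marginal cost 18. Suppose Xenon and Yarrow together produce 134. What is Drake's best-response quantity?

50

With rivals' combined output fixed at 134, Drake's profit is π_D = (135 - (1/2)·134 - (1/2)q_D)q_D - (18q_D) = (68 - (1/2)q_D)q_D - (18q_D).
∂π_D/∂q_D = 50 - q_D = 0, so q_D = 50.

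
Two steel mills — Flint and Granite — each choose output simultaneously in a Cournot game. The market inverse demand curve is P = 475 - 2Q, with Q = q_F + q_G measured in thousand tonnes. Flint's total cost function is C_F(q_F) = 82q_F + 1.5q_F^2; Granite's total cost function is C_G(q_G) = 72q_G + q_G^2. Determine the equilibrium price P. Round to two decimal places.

Flint's profit: π_F = (475 - 2Q)q_F - (82q_F + (3/2)q_F²). Setting ∂π_F/∂q_F = 0: 393 - 7q_F - 2(q_G) = 0.
Granite's first-order condition: 403 - 6q_G - 2(q_F) = 0.
Best responses: q_F = (393 - 2q_G)/7, q_G = (403 - 2q_F)/6.
Solving the pair: q_F = 776/19, q_G = 53.5526.
Total output Q = 94.3947, so price P = 475 - 2·94.3947 = 286.2105.

286.21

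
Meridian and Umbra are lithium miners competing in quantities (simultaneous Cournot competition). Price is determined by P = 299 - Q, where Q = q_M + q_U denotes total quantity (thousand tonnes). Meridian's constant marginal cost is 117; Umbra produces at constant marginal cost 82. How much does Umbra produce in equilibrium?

84

Meridian's profit: π_M = (299 - Q)q_M - (117q_M). Setting ∂π_M/∂q_M = 0: 182 - 2q_M - (q_U) = 0.
Umbra's profit: π_U = (299 - Q)q_U - (82q_U). Setting ∂π_U/∂q_U = 0: 217 - 2q_U - (q_M) = 0.
So q_M = (182 - q_U)/2 and q_U = (217 - q_M)/2.
Solving the pair: q_M = 49, q_U = 84.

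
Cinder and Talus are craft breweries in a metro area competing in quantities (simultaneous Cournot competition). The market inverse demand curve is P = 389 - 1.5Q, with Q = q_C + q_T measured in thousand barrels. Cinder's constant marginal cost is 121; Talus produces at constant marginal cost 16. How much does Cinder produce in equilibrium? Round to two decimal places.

Cinder's profit: π_C = (389 - 1.5Q)q_C - (121q_C). Setting ∂π_C/∂q_C = 0: 268 - 3q_C - (3/2)(q_T) = 0.
Talus's first-order condition: 373 - 3q_T - (3/2)(q_C) = 0.
Best responses: q_C = (268 - (3/2)q_T)/3, q_T = (373 - (3/2)q_C)/3.
Solving the pair: q_C = 326/9, q_T = 956/9.

36.22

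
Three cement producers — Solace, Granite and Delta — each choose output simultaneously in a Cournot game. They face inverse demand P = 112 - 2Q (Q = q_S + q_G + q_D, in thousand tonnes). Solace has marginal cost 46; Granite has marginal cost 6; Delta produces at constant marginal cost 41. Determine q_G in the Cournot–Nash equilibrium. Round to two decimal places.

22.63

Solace's profit: π_S = (112 - 2Q)q_S - (46q_S). Setting ∂π_S/∂q_S = 0: 66 - 4q_S - 2(q_G + q_D) = 0.
Granite's profit: π_G = (112 - 2Q)q_G - (6q_G). Setting ∂π_G/∂q_G = 0: 106 - 4q_G - 2(q_S + q_D) = 0.
Delta's first-order condition: 71 - 4q_D - 2(q_S + q_G) = 0.
Summing all 3 equations gives 243 − 8Q = 0, hence Q = 243/8.
Back-substituting: q_S = (66 − 243/4)/2 = 21/8, q_G = (106 − 243/4)/2 = 181/8, q_D = (71 − 243/4)/2 = 41/8.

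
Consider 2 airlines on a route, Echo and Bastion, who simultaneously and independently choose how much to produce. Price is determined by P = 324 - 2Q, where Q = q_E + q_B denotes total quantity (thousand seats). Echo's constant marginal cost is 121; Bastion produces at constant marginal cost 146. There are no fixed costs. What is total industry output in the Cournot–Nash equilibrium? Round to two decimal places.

63.50

Echo's profit: π_E = (324 - 2Q)q_E - (121q_E). Setting ∂π_E/∂q_E = 0: 203 - 4q_E - 2(q_B) = 0.
Bastion's first-order condition: 178 - 4q_B - 2(q_E) = 0.
Best responses: q_E = (203 - 2q_B)/4, q_B = (178 - 2q_E)/4.
Solving the pair: q_E = 38, q_B = 51/2.
Total output Q = 38 + 51/2 = 127/2.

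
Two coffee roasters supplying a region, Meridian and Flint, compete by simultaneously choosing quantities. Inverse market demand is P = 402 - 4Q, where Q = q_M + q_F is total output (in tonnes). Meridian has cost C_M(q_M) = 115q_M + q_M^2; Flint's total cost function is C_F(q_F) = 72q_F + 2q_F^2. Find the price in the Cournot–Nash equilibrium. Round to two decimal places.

Meridian's profit: π_M = (402 - 4Q)q_M - (115q_M + q_M²). Setting ∂π_M/∂q_M = 0: 287 - 10q_M - 4(q_F) = 0.
Flint's profit: π_F = (402 - 4Q)q_F - (72q_F + 2q_F²). Setting ∂π_F/∂q_F = 0: 330 - 12q_F - 4(q_M) = 0.
Rearranging gives the reaction functions q_M = (287 - 4q_F)/10 and q_F = (330 - 4q_M)/12.
Substituting one into the other gives q_M = 531/26 and q_F = 269/13.
Total output Q = 1069/26, so price P = 402 - 4·(1069/26) = 237.5385.

237.54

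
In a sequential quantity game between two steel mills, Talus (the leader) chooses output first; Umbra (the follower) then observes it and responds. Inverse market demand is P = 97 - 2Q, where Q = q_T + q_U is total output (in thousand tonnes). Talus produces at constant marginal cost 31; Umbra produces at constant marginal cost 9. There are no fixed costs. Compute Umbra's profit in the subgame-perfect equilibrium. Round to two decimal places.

544.50

The follower Umbra best-responds to any q_T: π_U = (97 - 2Q)q_U - 9q_U.
∂π_U/∂q_U = 88 - 2q_T - 4q_U = 0 gives the reaction function q_U = (88 - 2q_T)/4.
The leader anticipates this reaction. Substituting into P = 97 - 2Q gives P = 53 - q_T, so π_T = (53 - q_T)q_T - 31q_T.
Leader FOC: 22 - 2q_T = 0, so q_T = 11.
Then q_U = (88 - 2·11)/4 = 33/2.
Price P = 97 - 2·(55/2) = 42.
Umbra's profit: (42 - 9)·(33/2) = 1089/2.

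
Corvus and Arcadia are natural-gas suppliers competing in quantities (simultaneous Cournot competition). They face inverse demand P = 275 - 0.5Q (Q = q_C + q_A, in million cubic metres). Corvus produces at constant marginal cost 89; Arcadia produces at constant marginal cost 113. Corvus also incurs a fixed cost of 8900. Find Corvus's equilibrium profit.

Corvus's profit: π_C = (275 - 0.5Q)q_C - (89q_C). Setting ∂π_C/∂q_C = 0: 186 - q_C - (1/2)(q_A) = 0.
Arcadia's first-order condition: 162 - q_A - (1/2)(q_C) = 0.
So q_C = (186 - (1/2)q_A) and q_A = (162 - (1/2)q_C).
Solving the pair: q_C = 140, q_A = 92.
Price P = 275 - (1/2)·232 = 159.
Corvus's profit: (159 - 89)·140 - 8900 = 900.

900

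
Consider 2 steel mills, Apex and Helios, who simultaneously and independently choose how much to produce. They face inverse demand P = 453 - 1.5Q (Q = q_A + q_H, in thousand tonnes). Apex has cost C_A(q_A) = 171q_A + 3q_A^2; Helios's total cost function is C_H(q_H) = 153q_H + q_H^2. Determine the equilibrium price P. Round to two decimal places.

339.42

Apex's profit: π_A = (453 - 1.5Q)q_A - (171q_A + 3q_A²). Setting ∂π_A/∂q_A = 0: 282 - 9q_A - (3/2)(q_H) = 0.
Helios's first-order condition: 300 - 5q_H - (3/2)(q_A) = 0.
Rearranging gives the reaction functions q_A = (282 - (3/2)q_H)/9 and q_H = (300 - (3/2)q_A)/5.
Solving the pair: q_A = 1280/57, q_H = 1012/19.
Total output Q = 75.7193, so price P = 453 - (3/2)·75.7193 = 339.4211.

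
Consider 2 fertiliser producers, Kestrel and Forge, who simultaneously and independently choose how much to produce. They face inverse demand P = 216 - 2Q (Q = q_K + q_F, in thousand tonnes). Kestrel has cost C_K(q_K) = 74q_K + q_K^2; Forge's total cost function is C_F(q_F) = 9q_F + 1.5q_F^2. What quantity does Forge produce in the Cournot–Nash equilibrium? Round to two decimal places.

Kestrel's profit: π_K = (216 - 2Q)q_K - (74q_K + q_K²). Setting ∂π_K/∂q_K = 0: 142 - 6q_K - 2(q_F) = 0.
Forge's first-order condition: 207 - 7q_F - 2(q_K) = 0.
So q_K = (142 - 2q_F)/6 and q_F = (207 - 2q_K)/7.
Substituting one into the other gives q_K = 290/19 and q_F = 479/19.

25.21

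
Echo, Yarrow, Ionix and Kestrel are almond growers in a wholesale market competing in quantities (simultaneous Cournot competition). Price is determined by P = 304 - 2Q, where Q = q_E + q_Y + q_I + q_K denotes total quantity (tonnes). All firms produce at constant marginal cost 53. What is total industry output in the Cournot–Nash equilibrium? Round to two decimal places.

A representative firm's profit is π_i = q_i(304 - 2Q) - 53q_i.
First-order condition (treating rivals' output as given): 251 - 4q_i - 2·Σ_{j≠i} q_j = 0.
With identical firms every q_j equals q_i, so Σ_{j≠i} q_j = 3q_i and 251 = 10q_i, giving q_i = 251/10.
Total output Q = 251/10 + 251/10 + 251/10 + 251/10 = 502/5.

100.40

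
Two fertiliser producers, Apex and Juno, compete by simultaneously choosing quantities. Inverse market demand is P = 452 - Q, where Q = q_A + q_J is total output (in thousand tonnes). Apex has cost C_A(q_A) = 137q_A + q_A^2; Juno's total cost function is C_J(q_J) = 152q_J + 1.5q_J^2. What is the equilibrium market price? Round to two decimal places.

338.32

Apex's profit: π_A = (452 - Q)q_A - (137q_A + q_A²). Setting ∂π_A/∂q_A = 0: 315 - 4q_A - (q_J) = 0.
Juno's first-order condition: 300 - 5q_J - (q_A) = 0.
Rearranging gives the reaction functions q_A = (315 - q_J)/4 and q_J = (300 - q_A)/5.
Solving the pair: q_A = 1275/19, q_J = 885/19.
Total output Q = 113.6842, so price P = 452 - 113.6842 = 338.3158.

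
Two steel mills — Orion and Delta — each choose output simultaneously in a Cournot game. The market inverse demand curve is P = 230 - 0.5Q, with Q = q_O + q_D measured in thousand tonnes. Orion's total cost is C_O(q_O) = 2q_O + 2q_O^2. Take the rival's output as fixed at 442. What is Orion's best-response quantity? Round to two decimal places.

With the rival's output fixed at 442, Orion's profit is π_O = (230 - (1/2)·442 - (1/2)q_O)q_O - (2q_O + 2q_O²) = (9 - (1/2)q_O)q_O - (2q_O + 2q_O²).
∂π_O/∂q_O = 7 - 5q_O = 0, so q_O = 7/5.

1.40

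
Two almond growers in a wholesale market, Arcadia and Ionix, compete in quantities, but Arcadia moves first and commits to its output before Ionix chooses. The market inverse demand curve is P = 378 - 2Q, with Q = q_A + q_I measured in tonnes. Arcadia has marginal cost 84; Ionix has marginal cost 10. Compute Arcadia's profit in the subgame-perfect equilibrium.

3025

Solve by backward induction. Given q_A, the follower Ionix maximises π_I = (378 - 2q_A - 2q_I)q_I - 10q_I.
∂π_I/∂q_I = 368 - 2q_A - 4q_I = 0 gives the reaction function q_I = (368 - 2q_A)/4.
Arcadia substitutes q_I(q_A) into its own profit: π_A = q_A(378 - 2q_A - (368 - 2q_A)/2) - 84q_A = (194 - q_A)q_A - 84q_A.
The leader's first-order condition 110 - 2q_A = 0 yields q_A = 55.
Then q_I = (368 - 2·55)/4 = 129/2.
Price P = 378 - 2·(239/2) = 139.
Arcadia's profit: (139 - 84)·55 = 3025.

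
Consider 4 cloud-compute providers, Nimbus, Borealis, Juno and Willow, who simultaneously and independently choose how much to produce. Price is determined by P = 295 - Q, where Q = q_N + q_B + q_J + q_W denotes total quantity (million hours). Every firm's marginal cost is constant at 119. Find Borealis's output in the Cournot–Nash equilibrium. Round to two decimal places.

35.20

A representative firm's profit is π_i = q_i(295 - Q) - 119q_i.
Setting ∂π_i/∂q_i = 0 with rivals' quantities fixed: 176 - 2q_i - Σ_{j≠i} q_j = 0.
With identical firms every q_j equals q_i, so Σ_{j≠i} q_j = 3q_i and 176 = 5q_i, giving q_i = 176/5.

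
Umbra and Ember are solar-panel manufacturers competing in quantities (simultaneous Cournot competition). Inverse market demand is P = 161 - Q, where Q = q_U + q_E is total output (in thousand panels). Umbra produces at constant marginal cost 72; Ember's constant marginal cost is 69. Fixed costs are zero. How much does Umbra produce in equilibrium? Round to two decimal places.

Umbra's profit: π_U = (161 - Q)q_U - (72q_U). Setting ∂π_U/∂q_U = 0: 89 - 2q_U - (q_E) = 0.
Ember's first-order condition: 92 - 2q_E - (q_U) = 0.
Best responses: q_U = (89 - q_E)/2, q_E = (92 - q_U)/2.
Solving the pair: q_U = 86/3, q_E = 95/3.

28.67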